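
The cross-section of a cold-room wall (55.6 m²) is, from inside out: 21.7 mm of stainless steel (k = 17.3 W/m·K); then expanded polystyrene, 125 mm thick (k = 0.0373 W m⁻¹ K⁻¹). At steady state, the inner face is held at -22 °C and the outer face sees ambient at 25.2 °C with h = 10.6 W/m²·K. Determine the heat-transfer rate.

Series thermal resistances, inner to outer:
  R_stainless steel = L/(kA) = 0.0217/(17.3·55.6) = 2.256×10^-5 K/W
  R_expanded polystyrene = L/(kA) = 0.125/(0.0373·55.6) = 0.06027 K/W
  R_conv,out = 1/(hA) = 1/(10.6·55.6) = 0.001697 K/W
ΣR = 2.256×10^-5 + 0.06027 + 0.001697 = 0.06199 K/W
Q = ΔT/ΣR = (-22 °C − 25.2 °C)/0.06199 = -761 W
(Negative Q ⇒ heat flows inward; heat gain = 761 W.)

Q = 761 W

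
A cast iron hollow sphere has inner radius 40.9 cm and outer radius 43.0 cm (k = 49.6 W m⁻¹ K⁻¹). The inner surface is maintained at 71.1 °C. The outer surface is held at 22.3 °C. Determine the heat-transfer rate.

Q = 4πk·ΔT/(1/r₁ − 1/r₂) = 4π × 49.6 × 48.8 / (1/0.409 − 1/0.430) = 2.55×10^5 W

Q = 2.55×10^5 W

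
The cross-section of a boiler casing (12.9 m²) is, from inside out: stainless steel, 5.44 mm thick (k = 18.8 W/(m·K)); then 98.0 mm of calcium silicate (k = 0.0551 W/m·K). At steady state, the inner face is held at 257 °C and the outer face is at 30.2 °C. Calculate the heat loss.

Q = 1640 W

Series thermal resistances, inner to outer:
  R_stainless steel = L/(kA) = 0.00544/(18.8·12.9) = 2.243×10^-5 K/W
  R_calcium silicate = L/(kA) = 0.0980/(0.0551·12.9) = 0.1379 K/W
ΣR = 2.243×10^-5 + 0.1379 = 0.1379 K/W
Q = ΔT/ΣR = (257 °C − 30.2 °C)/0.1379 = 1640 W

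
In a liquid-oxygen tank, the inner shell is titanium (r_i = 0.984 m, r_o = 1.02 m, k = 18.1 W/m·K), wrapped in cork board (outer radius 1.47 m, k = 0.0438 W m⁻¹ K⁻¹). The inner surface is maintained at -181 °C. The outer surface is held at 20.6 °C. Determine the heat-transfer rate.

Resistance network (inner→outer):
  R_titanium = (1/0.984 − 1/1.02)/(4πk) = 0.03587/(4π·18.1) = 1.577×10^-4 K/W
  R_cork board = (1/1.02 − 1/1.47)/(4πk) = 0.3001/(4π·0.0438) = 0.5453 K/W
ΣR = 1.577×10^-4 + 0.5453 = 0.5455 K/W
Q = ΔT/ΣR = (-181 °C − 20.6 °C)/0.5455 = -370 W
(Negative Q ⇒ heat flows inward; heat gain = 370 W.)

Q = 370 W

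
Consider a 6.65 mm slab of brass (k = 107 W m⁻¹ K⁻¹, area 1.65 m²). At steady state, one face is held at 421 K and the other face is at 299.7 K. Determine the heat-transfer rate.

Q = kA·ΔT/L = 107 × 1.65 × |421 K − 299.7 K| / 0.00665 = 3.22×10^6 W

Q = 3220 kW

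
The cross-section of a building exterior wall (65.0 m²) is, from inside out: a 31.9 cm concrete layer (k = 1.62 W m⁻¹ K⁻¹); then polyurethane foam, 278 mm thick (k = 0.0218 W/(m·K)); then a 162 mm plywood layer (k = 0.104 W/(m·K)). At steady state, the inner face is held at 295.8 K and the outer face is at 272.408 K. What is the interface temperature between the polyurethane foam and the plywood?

Resistance network (inner→outer):
  R_concrete = L/(kA) = 0.319/(1.62·65.0) = 0.003029 K/W
  R_polyurethane foam = L/(kA) = 0.278/(0.0218·65.0) = 0.1962 K/W
  R_plywood = L/(kA) = 0.162/(0.104·65.0) = 0.02396 K/W
ΣR = 0.003029 + 0.1962 + 0.02396 = 0.2232 K/W
Q = ΔT/ΣR = (295.8 K − 272.408 K)/0.2232 = 104.8 W
From the inner boundary to the polyurethane foam/plywood interface, ΣR_partial = 0.1992 K/W.
T_interface = T_in − Q·ΣR_partial = 295.8 K − (104.8)(0.1992) = 274.92 K

T = 274.92 K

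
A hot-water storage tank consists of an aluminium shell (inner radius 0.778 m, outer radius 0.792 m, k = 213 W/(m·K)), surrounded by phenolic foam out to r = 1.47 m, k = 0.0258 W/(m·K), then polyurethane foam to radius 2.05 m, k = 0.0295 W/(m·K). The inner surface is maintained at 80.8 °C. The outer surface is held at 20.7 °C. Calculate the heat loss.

Resistance network (inner→outer):
  R_aluminium = (1/0.778 − 1/0.792)/(4πk) = 0.02272/(4π·213) = 8.489×10^-6 K/W
  R_phenolic foam = (1/0.792 − 1/1.47)/(4πk) = 0.5824/(4π·0.0258) = 1.796 K/W
  R_polyurethane foam = (1/1.47 − 1/2.05)/(4πk) = 0.1925/(4π·0.0295) = 0.5192 K/W
ΣR = 8.489×10^-6 + 1.796 + 0.5192 = 2.315 K/W
Q = ΔT/ΣR = (80.8 °C − 20.7 °C)/2.315 = 26.0 W

Q = 26.0 W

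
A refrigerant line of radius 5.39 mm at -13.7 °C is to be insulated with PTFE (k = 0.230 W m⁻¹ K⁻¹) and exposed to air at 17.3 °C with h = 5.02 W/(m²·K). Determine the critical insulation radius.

For a cylinder, r_cr = k_ins/h = 0.230/5.02 = 0.0458 m = 4.58 cm

r_cr = 4.58 cm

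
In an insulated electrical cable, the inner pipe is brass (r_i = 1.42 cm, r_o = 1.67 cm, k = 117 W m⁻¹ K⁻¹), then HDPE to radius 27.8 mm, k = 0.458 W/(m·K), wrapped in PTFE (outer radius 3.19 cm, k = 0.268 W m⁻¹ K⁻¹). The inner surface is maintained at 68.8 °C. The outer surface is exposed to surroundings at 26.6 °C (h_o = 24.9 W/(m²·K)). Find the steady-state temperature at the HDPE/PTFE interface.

T = 52.5 °C

Resistance network (inner→outer):
  R'_brass = ln(0.0167/0.0142)/(2πk) = 0.1622/(2π·117) = 2.206×10^-4 m·K/W
  R'_HDPE = ln(0.0278/0.0167)/(2πk) = 0.5096/(2π·0.458) = 0.1771 m·K/W
  R'_PTFE = ln(0.0319/0.0278)/(2πk) = 0.1376/(2π·0.268) = 0.08170 m·K/W
  R'_conv,out = 1/(2πr h) = 1/(2π·0.0319·24.9) = 0.2004 m·K/W
ΣR = 2.206×10^-4 + 0.1771 + 0.08170 + 0.2004 = 0.4594 m·K/W
Q' = ΔT/ΣR = (68.8 °C − 26.6 °C)/0.4594 = 91.86 W/m
From the inner boundary to the HDPE/PTFE interface, ΣR_partial = 0.1773 m·K/W.
T_interface = T_in − Q'·ΣR_partial = 68.8 °C − (91.86)(0.1773) = 52.5 °C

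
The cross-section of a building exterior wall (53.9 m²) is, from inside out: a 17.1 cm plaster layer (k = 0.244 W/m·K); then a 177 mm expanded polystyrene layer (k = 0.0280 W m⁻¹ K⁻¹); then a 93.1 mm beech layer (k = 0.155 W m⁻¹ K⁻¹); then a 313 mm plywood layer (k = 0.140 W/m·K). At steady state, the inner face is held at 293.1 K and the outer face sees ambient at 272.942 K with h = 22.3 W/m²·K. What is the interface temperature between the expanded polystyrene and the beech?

T = 278.81 K

Treat each layer as a resistance in series:
  R_plaster = L/(kA) = 0.171/(0.244·53.9) = 0.01300 K/W
  R_expanded polystyrene = L/(kA) = 0.177/(0.0280·53.9) = 0.1173 K/W
  R_beech = L/(kA) = 0.0931/(0.155·53.9) = 0.01114 K/W
  R_plywood = L/(kA) = 0.313/(0.140·53.9) = 0.04148 K/W
  R_conv,out = 1/(hA) = 1/(22.3·53.9) = 8.320×10^-4 K/W
ΣR = 0.01300 + 0.1173 + 0.01114 + 0.04148 + 8.320×10^-4 = 0.1838 K/W
Q = ΔT/ΣR = (293.1 K − 272.942 K)/0.1838 = 109.7 W
From the inner boundary to the expanded polystyrene/beech interface, ΣR_partial = 0.1303 K/W.
T_interface = T_in − Q·ΣR_partial = 293.1 K − (109.7)(0.1303) = 278.81 K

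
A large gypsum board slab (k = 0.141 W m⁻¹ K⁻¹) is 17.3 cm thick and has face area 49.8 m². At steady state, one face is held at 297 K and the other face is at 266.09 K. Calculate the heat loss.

Q = 1250 W

Q = kA·ΔT/L = 0.141 × 49.8 × |297 K − 266.09 K| / 0.173 = 1250 W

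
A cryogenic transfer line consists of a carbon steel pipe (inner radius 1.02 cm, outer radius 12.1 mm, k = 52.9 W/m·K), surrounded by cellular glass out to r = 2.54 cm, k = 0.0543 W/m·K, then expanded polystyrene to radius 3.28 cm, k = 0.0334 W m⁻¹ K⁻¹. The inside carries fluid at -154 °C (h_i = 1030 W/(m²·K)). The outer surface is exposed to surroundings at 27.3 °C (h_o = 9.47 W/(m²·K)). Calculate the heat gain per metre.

Series thermal resistances, inner to outer:
  R'_conv,in = 1/(2πr h) = 1/(2π·0.0102·1030) = 0.01515 m·K/W
  R'_carbon steel = ln(0.0121/0.0102)/(2πk) = 0.1708/(2π·52.9) = 5.139×10^-4 m·K/W
  R'_cellular glass = ln(0.0254/0.0121)/(2πk) = 0.7415/(2π·0.0543) = 2.173 m·K/W
  R'_expanded polystyrene = ln(0.0328/0.0254)/(2πk) = 0.2557/(2π·0.0334) = 1.218 m·K/W
  R'_conv,out = 1/(2πr h) = 1/(2π·0.0328·9.47) = 0.5124 m·K/W
ΣR = 0.01515 + 5.139×10^-4 + 2.173 + 1.218 + 0.5124 = 3.919 m·K/W
Q' = ΔT/ΣR = (-154 °C − 27.3 °C)/3.919 = -46.3 W/m
(Negative Q' ⇒ heat flows inward; heat gain = 46.3 W/m.)

Q' = 46.3 W/m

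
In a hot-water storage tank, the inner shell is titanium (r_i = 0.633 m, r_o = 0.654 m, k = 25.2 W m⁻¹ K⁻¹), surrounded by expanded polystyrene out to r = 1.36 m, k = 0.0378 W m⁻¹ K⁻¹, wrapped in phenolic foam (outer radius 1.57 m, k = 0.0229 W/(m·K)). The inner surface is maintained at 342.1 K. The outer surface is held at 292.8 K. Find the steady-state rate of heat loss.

Q = 24.5 W

Resistance network (inner→outer):
  R_titanium = (1/0.633 − 1/0.654)/(4πk) = 0.05073/(4π·25.2) = 1.602×10^-4 K/W
  R_expanded polystyrene = (1/0.654 − 1/1.36)/(4πk) = 0.7938/(4π·0.0378) = 1.671 K/W
  R_phenolic foam = (1/1.36 − 1/1.57)/(4πk) = 0.09835/(4π·0.0229) = 0.3418 K/W
ΣR = 1.602×10^-4 + 1.671 + 0.3418 = 2.013 K/W
Q = ΔT/ΣR = (342.1 K − 292.8 K)/2.013 = 24.5 W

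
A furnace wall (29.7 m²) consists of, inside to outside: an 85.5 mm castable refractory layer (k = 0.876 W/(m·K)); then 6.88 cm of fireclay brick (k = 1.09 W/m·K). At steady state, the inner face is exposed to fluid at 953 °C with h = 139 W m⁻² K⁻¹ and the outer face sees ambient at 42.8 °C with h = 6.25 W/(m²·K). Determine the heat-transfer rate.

Q = 82.4 kW

Series thermal resistances, inner to outer:
  R_conv,in = 1/(hA) = 1/(139·29.7) = 2.422×10^-4 K/W
  R_castable refractory = L/(kA) = 0.0855/(0.876·29.7) = 0.003286 K/W
  R_fireclay brick = L/(kA) = 0.0688/(1.09·29.7) = 0.002125 K/W
  R_conv,out = 1/(hA) = 1/(6.25·29.7) = 0.005387 K/W
ΣR = 2.422×10^-4 + 0.003286 + 0.002125 + 0.005387 = 0.01104 K/W
Q = ΔT/ΣR = (953 °C − 42.8 °C)/0.01104 = 82400 W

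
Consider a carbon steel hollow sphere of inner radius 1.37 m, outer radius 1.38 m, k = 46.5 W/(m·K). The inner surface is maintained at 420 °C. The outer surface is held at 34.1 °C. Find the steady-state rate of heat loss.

Q = 4πk·ΔT/(1/r₁ − 1/r₂) = 4π × 46.5 × 385.9 / (1/1.37 − 1/1.38) = 4.26×10^7 W

Q = 4.26×10^7 W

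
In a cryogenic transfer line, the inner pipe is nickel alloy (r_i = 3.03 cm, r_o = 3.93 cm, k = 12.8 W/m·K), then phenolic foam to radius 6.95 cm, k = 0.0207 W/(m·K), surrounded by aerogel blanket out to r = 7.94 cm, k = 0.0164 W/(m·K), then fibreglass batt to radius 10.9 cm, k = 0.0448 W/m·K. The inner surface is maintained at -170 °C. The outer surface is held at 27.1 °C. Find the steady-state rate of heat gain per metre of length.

Q' = 29.0 W/m

Series thermal resistances, inner to outer:
  R'_nickel alloy = ln(0.0393/0.0303)/(2πk) = 0.2601/(2π·12.8) = 0.003234 m·K/W
  R'_phenolic foam = ln(0.0695/0.0393)/(2πk) = 0.5701/(2π·0.0207) = 4.383 m·K/W
  R'_aerogel blanket = ln(0.0794/0.0695)/(2πk) = 0.1332/(2π·0.0164) = 1.292 m·K/W
  R'_fibreglass batt = ln(0.109/0.0794)/(2πk) = 0.3168/(2π·0.0448) = 1.126 m·K/W
ΣR = 0.003234 + 4.383 + 1.292 + 1.126 = 6.804 m·K/W
Q' = ΔT/ΣR = (-170 °C − 27.1 °C)/6.804 = -29.0 W/m
(Negative Q' ⇒ heat flows inward; heat gain = 29.0 W/m.)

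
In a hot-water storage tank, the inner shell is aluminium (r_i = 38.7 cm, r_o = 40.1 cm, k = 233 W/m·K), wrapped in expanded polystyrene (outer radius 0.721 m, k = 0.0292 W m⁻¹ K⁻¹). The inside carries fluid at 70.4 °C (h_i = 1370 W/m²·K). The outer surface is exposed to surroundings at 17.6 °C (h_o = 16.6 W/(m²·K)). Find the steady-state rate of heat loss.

Q = 17.4 W

Treat each layer as a resistance in series:
  R_conv,in = 1/(4πr²h) = 1/(4π·0.387²·1370) = 3.878×10^-4 K/W
  R_aluminium = (1/0.387 − 1/0.401)/(4πk) = 0.09021/(4π·233) = 3.081×10^-5 K/W
  R_expanded polystyrene = (1/0.401 − 1/0.721)/(4πk) = 1.107/(4π·0.0292) = 3.016 K/W
  R_conv,out = 1/(4πr²h) = 1/(4π·0.721²·16.6) = 0.009222 K/W
ΣR = 3.878×10^-4 + 3.081×10^-5 + 3.016 + 0.009222 = 3.026 K/W
Q = ΔT/ΣR = (70.4 °C − 17.6 °C)/3.026 = 17.4 W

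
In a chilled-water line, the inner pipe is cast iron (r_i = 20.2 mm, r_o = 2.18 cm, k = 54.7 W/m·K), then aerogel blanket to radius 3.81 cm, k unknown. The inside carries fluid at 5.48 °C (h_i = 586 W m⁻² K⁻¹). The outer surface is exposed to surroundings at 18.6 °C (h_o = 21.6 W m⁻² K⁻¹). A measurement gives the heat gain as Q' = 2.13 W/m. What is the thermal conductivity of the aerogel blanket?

k = 0.0149 W/m·K

ΣR = ΔT/Q' = |5.48 − 18.6|/2.13 = 6.160 m·K/W
Known resistances:
  R'_conv,in = 1/(2πr h) = 1/(2π·0.0202·586) = 0.01345 m·K/W
  R'_cast iron = ln(0.0218/0.0202)/(2πk) = 0.07623/(2π·54.7) = 2.218×10^-4 m·K/W
  R'_conv,out = 1/(2πr h) = 1/(2π·0.0381·21.6) = 0.1934 m·K/W
R_aerogel blanket = ΣR − ΣR_known = 6.160 − 0.2071 = 5.953 m·K/W
ln(r₂/r₁)/(2πk) = 5.953 ⇒ k = 0.5583/(2π·5.953) = 0.0149 W/m·K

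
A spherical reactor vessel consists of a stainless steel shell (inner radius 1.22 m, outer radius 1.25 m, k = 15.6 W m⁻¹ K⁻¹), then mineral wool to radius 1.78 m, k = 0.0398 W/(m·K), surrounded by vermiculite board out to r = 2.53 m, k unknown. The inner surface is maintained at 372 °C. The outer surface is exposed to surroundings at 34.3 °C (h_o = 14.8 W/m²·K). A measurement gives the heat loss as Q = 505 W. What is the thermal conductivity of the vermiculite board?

k = 0.0692 W/m·K

ΣR = ΔT/Q = |372 − 34.3|/505 = 0.6687 K/W
Known resistances:
  R_stainless steel = (1/1.22 − 1/1.25)/(4πk) = 0.01967/(4π·15.6) = 1.003×10^-4 K/W
  R_mineral wool = (1/1.25 − 1/1.78)/(4πk) = 0.2382/(4π·0.0398) = 0.4763 K/W
  R_conv,out = 1/(4πr²h) = 1/(4π·2.53²·14.8) = 8.400×10^-4 K/W
R_vermiculite board = ΣR − ΣR_known = 0.6687 − 0.4772 = 0.1915 K/W
(1/r₁−1/r₂)/(4πk) = 0.1915 ⇒ k = 0.1665/(4π·0.1915) = 0.0692 W/m·K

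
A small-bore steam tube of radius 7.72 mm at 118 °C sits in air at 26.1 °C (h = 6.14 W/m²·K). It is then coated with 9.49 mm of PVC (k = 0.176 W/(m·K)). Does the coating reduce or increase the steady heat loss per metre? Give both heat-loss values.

increases: 27.4 → 41.2 W/m

Critical radius for a cylinder: r_cr = k/h = 0.0287 m = 2.87 cm.
Outer radius after coating: r₂ = 0.00772 + 0.00949 = 0.01721 m.
Since r₁ < r_cr and r₂ ≤ r_cr, the coating moves toward the maximum at r_cr — heat loss rises.
Bare: R = 1/(2πr₁h) = 3.358 m·K/W; Q = 91.9/3.358 = 27.4 W/m.
Coated: R = R_cond + R_conv = 2.231 m·K/W; Q = 91.9/2.231 = 41.2 W/m.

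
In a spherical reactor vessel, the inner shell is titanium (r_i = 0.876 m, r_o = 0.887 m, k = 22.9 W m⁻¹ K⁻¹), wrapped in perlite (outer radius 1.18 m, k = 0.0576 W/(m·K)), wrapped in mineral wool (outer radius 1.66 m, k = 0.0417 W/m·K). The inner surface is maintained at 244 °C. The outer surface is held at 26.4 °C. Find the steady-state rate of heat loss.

Q = 255 W

Resistance network (inner→outer):
  R_titanium = (1/0.876 − 1/0.887)/(4πk) = 0.01416/(4π·22.9) = 4.919×10^-5 K/W
  R_perlite = (1/0.887 − 1/1.18)/(4πk) = 0.2799/(4π·0.0576) = 0.3867 K/W
  R_mineral wool = (1/1.18 − 1/1.66)/(4πk) = 0.2450/(4π·0.0417) = 0.4676 K/W
ΣR = 4.919×10^-5 + 0.3867 + 0.4676 = 0.8543 K/W
Q = ΔT/ΣR = (244 °C − 26.4 °C)/0.8543 = 255 W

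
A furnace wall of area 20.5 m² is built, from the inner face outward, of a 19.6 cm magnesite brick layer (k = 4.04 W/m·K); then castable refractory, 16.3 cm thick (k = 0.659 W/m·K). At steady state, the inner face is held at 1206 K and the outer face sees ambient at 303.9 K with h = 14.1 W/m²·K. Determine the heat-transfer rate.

Treat each layer as a resistance in series:
  R_magnesite brick = L/(kA) = 0.196/(4.04·20.5) = 0.002367 K/W
  R_castable refractory = L/(kA) = 0.163/(0.659·20.5) = 0.01207 K/W
  R_conv,out = 1/(hA) = 1/(14.1·20.5) = 0.003460 K/W
ΣR = 0.002367 + 0.01207 + 0.003460 = 0.01790 K/W
Q = ΔT/ΣR = (1206 K − 303.9 K)/0.01790 = 50400 W

Q = 50.4 kW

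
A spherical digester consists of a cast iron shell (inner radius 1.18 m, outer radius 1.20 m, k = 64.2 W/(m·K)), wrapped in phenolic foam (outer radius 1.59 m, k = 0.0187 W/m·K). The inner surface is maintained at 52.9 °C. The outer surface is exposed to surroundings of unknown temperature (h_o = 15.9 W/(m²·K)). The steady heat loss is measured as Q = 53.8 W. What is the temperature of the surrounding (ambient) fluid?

T_out = 6.00 °C

Series resistances:
  R_cast iron = (1/1.18 − 1/1.20)/(4πk) = 0.01412/(4π·64.2) = 1.751×10^-5 K/W
  R_phenolic foam = (1/1.20 − 1/1.59)/(4πk) = 0.2044/(4π·0.0187) = 0.8698 K/W
  R_conv,out = 1/(4πr²h) = 1/(4π·1.59²·15.9) = 0.001980 K/W
ΣR = 0.8718 K/W
ΔT = Q·ΣR = 53.8 × 0.8718 = 46.90 K
Heat flows outward, so T_out = T_in − ΔT = 52.9 − 46.90 = 6.00 °C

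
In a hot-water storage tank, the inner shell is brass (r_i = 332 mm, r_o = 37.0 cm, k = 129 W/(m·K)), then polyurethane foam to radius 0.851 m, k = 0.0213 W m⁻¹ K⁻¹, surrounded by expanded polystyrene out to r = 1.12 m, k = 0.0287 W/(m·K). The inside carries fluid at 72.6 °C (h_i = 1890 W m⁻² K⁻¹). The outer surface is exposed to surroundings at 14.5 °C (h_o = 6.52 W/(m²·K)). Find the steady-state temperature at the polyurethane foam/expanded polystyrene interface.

Series thermal resistances, inner to outer:
  R_conv,in = 1/(4πr²h) = 1/(4π·0.332²·1890) = 3.820×10^-4 K/W
  R_brass = (1/0.332 − 1/0.370)/(4πk) = 0.3093/(4π·129) = 1.908×10^-4 K/W
  R_polyurethane foam = (1/0.370 − 1/0.851)/(4πk) = 1.528/(4π·0.0213) = 5.707 K/W
  R_expanded polystyrene = (1/0.851 − 1/1.12)/(4πk) = 0.2822/(4π·0.0287) = 0.7826 K/W
  R_conv,out = 1/(4πr²h) = 1/(4π·1.12²·6.52) = 0.009730 K/W
ΣR = 3.820×10^-4 + 1.908×10^-4 + 5.707 + 0.7826 + 0.009730 = 6.500 K/W
Q = ΔT/ΣR = (72.6 °C − 14.5 °C)/6.500 = 8.938 W
From the inner boundary to the polyurethane foam/expanded polystyrene interface, ΣR_partial = 5.708 K/W.
T_interface = T_in − Q·ΣR_partial = 72.6 °C − (8.938)(5.708) = 21.6 °C

T = 21.6 °C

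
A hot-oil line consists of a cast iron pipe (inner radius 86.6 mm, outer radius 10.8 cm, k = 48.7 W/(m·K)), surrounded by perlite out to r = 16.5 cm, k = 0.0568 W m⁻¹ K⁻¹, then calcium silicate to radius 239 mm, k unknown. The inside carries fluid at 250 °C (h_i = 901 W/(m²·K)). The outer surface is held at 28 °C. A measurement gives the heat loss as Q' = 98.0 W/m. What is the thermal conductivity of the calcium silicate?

ΣR = ΔT/Q' = |250 − 28|/98.0 = 2.265 m·K/W
Known resistances:
  R'_conv,in = 1/(2πr h) = 1/(2π·0.0866·901) = 0.002040 m·K/W
  R'_cast iron = ln(0.108/0.0866)/(2πk) = 0.2208/(2π·48.7) = 7.217×10^-4 m·K/W
  R'_perlite = ln(0.165/0.108)/(2πk) = 0.4238/(2π·0.0568) = 1.188 m·K/W
R_calcium silicate = ΣR − ΣR_known = 2.265 − 1.191 = 1.074 m·K/W
ln(r₂/r₁)/(2πk) = 1.074 ⇒ k = 0.3705/(2π·1.074) = 0.0549 W/m·K

k = 0.0549 W/m·K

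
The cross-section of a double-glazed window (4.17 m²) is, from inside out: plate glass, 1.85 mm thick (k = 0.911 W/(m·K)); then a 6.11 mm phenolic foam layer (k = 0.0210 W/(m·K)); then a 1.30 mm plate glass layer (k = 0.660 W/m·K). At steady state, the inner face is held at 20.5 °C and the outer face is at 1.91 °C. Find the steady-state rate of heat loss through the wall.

Q = 263 W

Treat each layer as a resistance in series:
  R_plate glass = L/(kA) = 0.00185/(0.911·4.17) = 4.870×10^-4 K/W
  R_phenolic foam = L/(kA) = 0.00611/(0.0210·4.17) = 0.06977 K/W
  R_plate glass = L/(kA) = 0.00130/(0.660·4.17) = 4.723×10^-4 K/W
ΣR = 4.870×10^-4 + 0.06977 + 4.723×10^-4 = 0.07073 K/W
Q = ΔT/ΣR = (20.5 °C − 1.91 °C)/0.07073 = 263 W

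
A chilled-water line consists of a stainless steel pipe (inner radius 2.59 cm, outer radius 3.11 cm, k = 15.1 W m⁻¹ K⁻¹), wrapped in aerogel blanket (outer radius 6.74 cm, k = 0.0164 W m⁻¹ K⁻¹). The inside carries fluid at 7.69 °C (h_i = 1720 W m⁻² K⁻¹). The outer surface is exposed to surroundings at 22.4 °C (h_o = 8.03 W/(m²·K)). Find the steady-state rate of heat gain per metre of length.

Series thermal resistances, inner to outer:
  R'_conv,in = 1/(2πr h) = 1/(2π·0.0259·1720) = 0.003573 m·K/W
  R'_stainless steel = ln(0.0311/0.0259)/(2πk) = 0.1830/(2π·15.1) = 0.001928 m·K/W
  R'_aerogel blanket = ln(0.0674/0.0311)/(2πk) = 0.7734/(2π·0.0164) = 7.506 m·K/W
  R'_conv,out = 1/(2πr h) = 1/(2π·0.0674·8.03) = 0.2941 m·K/W
ΣR = 0.003573 + 0.001928 + 7.506 + 0.2941 = 7.806 m·K/W
Q' = ΔT/ΣR = (7.69 °C − 22.4 °C)/7.806 = -1.88 W/m
(Negative Q' ⇒ heat flows inward; heat gain = 1.88 W/m.)

Q' = 1.88 W/m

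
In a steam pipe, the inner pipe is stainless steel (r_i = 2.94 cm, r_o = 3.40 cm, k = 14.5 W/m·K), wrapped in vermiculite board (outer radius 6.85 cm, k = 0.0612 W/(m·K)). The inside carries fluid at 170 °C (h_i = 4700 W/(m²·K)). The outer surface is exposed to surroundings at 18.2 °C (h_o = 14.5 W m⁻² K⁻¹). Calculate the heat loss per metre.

Q' = 76.5 W/m

Resistance network (inner→outer):
  R'_conv,in = 1/(2πr h) = 1/(2π·0.0294·4700) = 0.001152 m·K/W
  R'_stainless steel = ln(0.0340/0.0294)/(2πk) = 0.1454/(2π·14.5) = 0.001596 m·K/W
  R'_vermiculite board = ln(0.0685/0.0340)/(2πk) = 0.7005/(2π·0.0612) = 1.822 m·K/W
  R'_conv,out = 1/(2πr h) = 1/(2π·0.0685·14.5) = 0.1602 m·K/W
ΣR = 0.001152 + 0.001596 + 1.822 + 0.1602 = 1.985 m·K/W
Q' = ΔT/ΣR = (170 °C − 18.2 °C)/1.985 = 76.5 W/m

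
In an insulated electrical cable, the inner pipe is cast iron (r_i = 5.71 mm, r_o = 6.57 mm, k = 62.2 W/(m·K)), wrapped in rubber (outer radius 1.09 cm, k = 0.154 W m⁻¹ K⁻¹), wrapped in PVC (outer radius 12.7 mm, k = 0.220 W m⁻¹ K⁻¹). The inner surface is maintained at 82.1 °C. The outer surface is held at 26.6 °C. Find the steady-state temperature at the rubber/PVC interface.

Treat each layer as a resistance in series:
  R'_cast iron = ln(0.00657/0.00571)/(2πk) = 0.1403/(2π·62.2) = 3.590×10^-4 m·K/W
  R'_rubber = ln(0.0109/0.00657)/(2πk) = 0.5062/(2π·0.154) = 0.5232 m·K/W
  R'_PVC = ln(0.0127/0.0109)/(2πk) = 0.1528/(2π·0.220) = 0.1106 m·K/W
ΣR = 3.590×10^-4 + 0.5232 + 0.1106 = 0.6342 m·K/W
Q' = ΔT/ΣR = (82.1 °C − 26.6 °C)/0.6342 = 87.51 W/m
From the inner boundary to the rubber/PVC interface, ΣR_partial = 0.5236 m·K/W.
T_interface = T_in − Q'·ΣR_partial = 82.1 °C − (87.51)(0.5236) = 36.3 °C

T = 36.3 °C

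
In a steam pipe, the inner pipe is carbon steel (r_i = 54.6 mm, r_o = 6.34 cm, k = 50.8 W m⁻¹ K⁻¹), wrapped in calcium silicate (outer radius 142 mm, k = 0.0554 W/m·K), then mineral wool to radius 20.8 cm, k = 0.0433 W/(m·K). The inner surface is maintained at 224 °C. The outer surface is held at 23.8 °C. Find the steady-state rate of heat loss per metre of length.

Q' = 53.8 W/m

Series thermal resistances, inner to outer:
  R'_carbon steel = ln(0.0634/0.0546)/(2πk) = 0.1494/(2π·50.8) = 4.682×10^-4 m·K/W
  R'_calcium silicate = ln(0.142/0.0634)/(2πk) = 0.8064/(2π·0.0554) = 2.317 m·K/W
  R'_mineral wool = ln(0.208/0.142)/(2πk) = 0.3817/(2π·0.0433) = 1.403 m·K/W
ΣR = 4.682×10^-4 + 2.317 + 1.403 = 3.720 m·K/W
Q' = ΔT/ΣR = (224 °C − 23.8 °C)/3.720 = 53.8 W/m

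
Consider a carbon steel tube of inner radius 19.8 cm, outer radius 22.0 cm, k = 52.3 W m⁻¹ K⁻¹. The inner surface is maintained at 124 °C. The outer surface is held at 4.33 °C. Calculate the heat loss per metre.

Q' = 2πk·ΔT/ln(r₂/r₁) = 2π × 52.3 × 119.67 / ln(0.220/0.198) = 3.73×10^5 W/m

Q' = 373 kW/m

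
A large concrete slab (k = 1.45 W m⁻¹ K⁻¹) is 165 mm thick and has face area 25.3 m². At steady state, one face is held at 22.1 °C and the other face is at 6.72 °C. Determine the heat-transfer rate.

Q = 3.42 kW

Q = kA·ΔT/L = 1.45 × 25.3 × |22.1 °C − 6.72 °C| / 0.165 = 3420 W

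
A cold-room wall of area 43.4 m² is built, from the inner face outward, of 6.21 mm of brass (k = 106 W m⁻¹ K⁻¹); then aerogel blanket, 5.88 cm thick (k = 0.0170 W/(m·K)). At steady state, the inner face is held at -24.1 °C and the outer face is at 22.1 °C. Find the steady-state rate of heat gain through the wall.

Q = 580 W

Series thermal resistances, inner to outer:
  R_brass = L/(kA) = 0.00621/(106·43.4) = 1.350×10^-6 K/W
  R_aerogel blanket = L/(kA) = 0.0588/(0.0170·43.4) = 0.07970 K/W
ΣR = 1.350×10^-6 + 0.07970 = 0.07970 K/W
Q = ΔT/ΣR = (-24.1 °C − 22.1 °C)/0.07970 = -580 W
(Negative Q ⇒ heat flows inward; heat gain = 580 W.)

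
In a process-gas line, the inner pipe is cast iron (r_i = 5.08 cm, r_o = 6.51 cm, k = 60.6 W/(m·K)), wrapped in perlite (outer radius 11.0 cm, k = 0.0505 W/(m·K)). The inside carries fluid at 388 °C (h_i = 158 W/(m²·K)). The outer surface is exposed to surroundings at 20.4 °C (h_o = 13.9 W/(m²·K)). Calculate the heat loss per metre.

Resistance network (inner→outer):
  R'_conv,in = 1/(2πr h) = 1/(2π·0.0508·158) = 0.01983 m·K/W
  R'_cast iron = ln(0.0651/0.0508)/(2πk) = 0.2480/(2π·60.6) = 6.514×10^-4 m·K/W
  R'_perlite = ln(0.110/0.0651)/(2πk) = 0.5246/(2π·0.0505) = 1.653 m·K/W
  R'_conv,out = 1/(2πr h) = 1/(2π·0.110·13.9) = 0.1041 m·K/W
ΣR = 0.01983 + 6.514×10^-4 + 1.653 + 0.1041 = 1.778 m·K/W
Q' = ΔT/ΣR = (388 °C − 20.4 °C)/1.778 = 207 W/m

Q' = 207 W/m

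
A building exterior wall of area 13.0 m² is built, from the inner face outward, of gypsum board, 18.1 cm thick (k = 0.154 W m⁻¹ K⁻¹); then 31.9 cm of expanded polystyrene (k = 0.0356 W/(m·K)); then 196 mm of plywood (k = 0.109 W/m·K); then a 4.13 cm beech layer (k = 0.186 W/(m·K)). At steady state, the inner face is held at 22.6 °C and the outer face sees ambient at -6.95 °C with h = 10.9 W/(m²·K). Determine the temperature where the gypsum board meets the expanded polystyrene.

T = 19.8 °C

Treat each layer as a resistance in series:
  R_gypsum board = L/(kA) = 0.181/(0.154·13.0) = 0.09041 K/W
  R_expanded polystyrene = L/(kA) = 0.319/(0.0356·13.0) = 0.6893 K/W
  R_plywood = L/(kA) = 0.196/(0.109·13.0) = 0.1383 K/W
  R_beech = L/(kA) = 0.0413/(0.186·13.0) = 0.01708 K/W
  R_conv,out = 1/(hA) = 1/(10.9·13.0) = 0.007057 K/W
ΣR = 0.09041 + 0.6893 + 0.1383 + 0.01708 + 0.007057 = 0.9421 K/W
Q = ΔT/ΣR = (22.6 °C − -6.95 °C)/0.9421 = 31.37 W
From the inner boundary to the gypsum board/expanded polystyrene interface, ΣR_partial = 0.09041 K/W.
T_interface = T_in − Q·ΣR_partial = 22.6 °C − (31.37)(0.09041) = 19.8 °C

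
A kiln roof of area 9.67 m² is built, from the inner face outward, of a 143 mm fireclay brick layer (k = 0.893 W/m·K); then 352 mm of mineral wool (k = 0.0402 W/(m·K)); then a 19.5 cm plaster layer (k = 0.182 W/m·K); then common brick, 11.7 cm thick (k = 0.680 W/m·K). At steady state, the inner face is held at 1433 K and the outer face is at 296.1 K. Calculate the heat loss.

Q = 1080 W

Treat each layer as a resistance in series:
  R_fireclay brick = L/(kA) = 0.143/(0.893·9.67) = 0.01656 K/W
  R_mineral wool = L/(kA) = 0.352/(0.0402·9.67) = 0.9055 K/W
  R_plaster = L/(kA) = 0.195/(0.182·9.67) = 0.1108 K/W
  R_common brick = L/(kA) = 0.117/(0.680·9.67) = 0.01779 K/W
ΣR = 0.01656 + 0.9055 + 0.1108 + 0.01779 = 1.051 K/W
Q = ΔT/ΣR = (1433 K − 296.1 K)/1.051 = 1080 W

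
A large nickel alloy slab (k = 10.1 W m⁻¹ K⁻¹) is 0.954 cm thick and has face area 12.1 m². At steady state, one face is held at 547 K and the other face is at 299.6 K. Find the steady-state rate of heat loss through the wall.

Q = kA·ΔT/L = 10.1 × 12.1 × |547 K − 299.6 K| / 0.00954 = 3.17×10^6 W

Q = 3170 kW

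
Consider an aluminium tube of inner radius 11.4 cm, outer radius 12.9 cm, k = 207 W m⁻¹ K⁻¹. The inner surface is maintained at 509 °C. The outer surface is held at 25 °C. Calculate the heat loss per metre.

Q' = 5090 kW/m

Q' = 2πk·ΔT/ln(r₂/r₁) = 2π × 207 × 484 / ln(0.129/0.114) = 5.09×10^6 W/m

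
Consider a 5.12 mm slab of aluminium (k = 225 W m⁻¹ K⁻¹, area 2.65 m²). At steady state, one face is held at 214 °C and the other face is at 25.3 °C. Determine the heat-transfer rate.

Q = kA·ΔT/L = 225 × 2.65 × |214 °C − 25.3 °C| / 0.00512 = 2.20×10^7 W

Q = 22000 kW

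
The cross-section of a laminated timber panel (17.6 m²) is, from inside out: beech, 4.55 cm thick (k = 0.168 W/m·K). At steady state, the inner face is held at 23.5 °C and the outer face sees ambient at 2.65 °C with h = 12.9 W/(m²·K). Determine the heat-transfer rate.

Series thermal resistances, inner to outer:
  R_beech = L/(kA) = 0.0455/(0.168·17.6) = 0.01539 K/W
  R_conv,out = 1/(hA) = 1/(12.9·17.6) = 0.004405 K/W
ΣR = 0.01539 + 0.004405 = 0.01980 K/W
Q = ΔT/ΣR = (23.5 °C − 2.65 °C)/0.01980 = 1050 W

Q = 1050 W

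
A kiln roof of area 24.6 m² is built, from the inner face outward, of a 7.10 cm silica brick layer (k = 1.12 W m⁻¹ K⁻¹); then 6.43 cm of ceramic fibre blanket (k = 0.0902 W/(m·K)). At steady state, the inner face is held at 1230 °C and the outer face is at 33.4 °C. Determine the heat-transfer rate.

Q = 37900 W

Series thermal resistances, inner to outer:
  R_silica brick = L/(kA) = 0.0710/(1.12·24.6) = 0.002577 K/W
  R_ceramic fibre blanket = L/(kA) = 0.0643/(0.0902·24.6) = 0.02898 K/W
ΣR = 0.002577 + 0.02898 = 0.03156 K/W
Q = ΔT/ΣR = (1230 °C − 33.4 °C)/0.03156 = 37900 W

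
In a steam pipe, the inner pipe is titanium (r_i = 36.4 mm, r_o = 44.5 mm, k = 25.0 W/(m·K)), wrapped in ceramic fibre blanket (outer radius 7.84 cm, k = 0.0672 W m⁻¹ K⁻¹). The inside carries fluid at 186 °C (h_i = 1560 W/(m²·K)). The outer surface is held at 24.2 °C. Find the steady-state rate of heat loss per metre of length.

Q' = 120 W/m

Resistance network (inner→outer):
  R'_conv,in = 1/(2πr h) = 1/(2π·0.0364·1560) = 0.002803 m·K/W
  R'_titanium = ln(0.0445/0.0364)/(2πk) = 0.2009/(2π·25.0) = 0.001279 m·K/W
  R'_ceramic fibre blanket = ln(0.0784/0.0445)/(2πk) = 0.5663/(2π·0.0672) = 1.341 m·K/W
ΣR = 0.002803 + 0.001279 + 1.341 = 1.345 m·K/W
Q' = ΔT/ΣR = (186 °C − 24.2 °C)/1.345 = 120 W/m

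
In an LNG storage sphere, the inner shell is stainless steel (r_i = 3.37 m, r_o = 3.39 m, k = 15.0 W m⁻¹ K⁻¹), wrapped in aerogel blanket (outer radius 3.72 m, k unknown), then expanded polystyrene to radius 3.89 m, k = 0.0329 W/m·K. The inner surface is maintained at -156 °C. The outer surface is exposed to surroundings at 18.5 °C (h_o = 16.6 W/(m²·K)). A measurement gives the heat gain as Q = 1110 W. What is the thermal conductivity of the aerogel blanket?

k = 0.0162 W/m·K

ΣR = ΔT/Q = |-156 − 18.5|/1110 = 0.1572 K/W
Known resistances:
  R_stainless steel = (1/3.37 − 1/3.39)/(4πk) = 0.001751/(4π·15.0) = 9.288×10^-6 K/W
  R_expanded polystyrene = (1/3.72 − 1/3.89)/(4πk) = 0.01175/(4π·0.0329) = 0.02842 K/W
  R_conv,out = 1/(4πr²h) = 1/(4π·3.89²·16.6) = 3.168×10^-4 K/W
R_aerogel blanket = ΣR − ΣR_known = 0.1572 − 0.02875 = 0.1285 K/W
(1/r₁−1/r₂)/(4πk) = 0.1285 ⇒ k = 0.02617/(4π·0.1285) = 0.0162 W/m·K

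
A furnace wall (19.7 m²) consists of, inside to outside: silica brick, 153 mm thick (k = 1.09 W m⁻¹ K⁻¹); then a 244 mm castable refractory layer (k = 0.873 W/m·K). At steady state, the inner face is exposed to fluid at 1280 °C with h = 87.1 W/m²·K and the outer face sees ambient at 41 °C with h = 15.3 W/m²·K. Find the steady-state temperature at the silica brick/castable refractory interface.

T = 901 °C

Resistance network (inner→outer):
  R_conv,in = 1/(hA) = 1/(87.1·19.7) = 5.828×10^-4 K/W
  R_silica brick = L/(kA) = 0.153/(1.09·19.7) = 0.007125 K/W
  R_castable refractory = L/(kA) = 0.244/(0.873·19.7) = 0.01419 K/W
  R_conv,out = 1/(hA) = 1/(15.3·19.7) = 0.003318 K/W
ΣR = 5.828×10^-4 + 0.007125 + 0.01419 + 0.003318 = 0.02522 K/W
Q = ΔT/ΣR = (1280 °C − 41 °C)/0.02522 = 49130 W
From the inner boundary to the silica brick/castable refractory interface, ΣR_partial = 0.007708 K/W.
T_interface = T_in − Q·ΣR_partial = 1280 °C − (49130)(0.007708) = 901 °C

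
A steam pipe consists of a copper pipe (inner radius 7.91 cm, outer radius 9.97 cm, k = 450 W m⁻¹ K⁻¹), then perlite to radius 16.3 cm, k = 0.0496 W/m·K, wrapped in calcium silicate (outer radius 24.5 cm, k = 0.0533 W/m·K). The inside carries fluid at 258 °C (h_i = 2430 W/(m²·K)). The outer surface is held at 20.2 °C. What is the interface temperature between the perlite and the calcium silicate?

T = 124 °C

Series thermal resistances, inner to outer:
  R'_conv,in = 1/(2πr h) = 1/(2π·0.0791·2430) = 8.280×10^-4 m·K/W
  R'_copper = ln(0.0997/0.0791)/(2πk) = 0.2315/(2π·450) = 8.186×10^-5 m·K/W
  R'_perlite = ln(0.163/0.0997)/(2πk) = 0.4916/(2π·0.0496) = 1.577 m·K/W
  R'_calcium silicate = ln(0.245/0.163)/(2πk) = 0.4075/(2π·0.0533) = 1.217 m·K/W
ΣR = 8.280×10^-4 + 8.186×10^-5 + 1.577 + 1.217 = 2.795 m·K/W
Q' = ΔT/ΣR = (258 °C − 20.2 °C)/2.795 = 85.08 W/m
From the inner boundary to the perlite/calcium silicate interface, ΣR_partial = 1.578 m·K/W.
T_interface = T_in − Q'·ΣR_partial = 258 °C − (85.08)(1.578) = 124 °C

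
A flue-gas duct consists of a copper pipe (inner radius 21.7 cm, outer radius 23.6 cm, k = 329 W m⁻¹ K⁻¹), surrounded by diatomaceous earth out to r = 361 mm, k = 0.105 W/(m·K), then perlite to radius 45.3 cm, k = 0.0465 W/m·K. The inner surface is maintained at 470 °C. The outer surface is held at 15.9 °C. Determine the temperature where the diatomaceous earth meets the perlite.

T = 264 °C

Series thermal resistances, inner to outer:
  R'_copper = ln(0.236/0.217)/(2πk) = 0.08393/(2π·329) = 4.060×10^-5 m·K/W
  R'_diatomaceous earth = ln(0.361/0.236)/(2πk) = 0.4250/(2π·0.105) = 0.6443 m·K/W
  R'_perlite = ln(0.453/0.361)/(2πk) = 0.2270/(2π·0.0465) = 0.7770 m·K/W
ΣR = 4.060×10^-5 + 0.6443 + 0.7770 = 1.421 m·K/W
Q' = ΔT/ΣR = (470 °C − 15.9 °C)/1.421 = 319.6 W/m
From the inner boundary to the diatomaceous earth/perlite interface, ΣR_partial = 0.6443 m·K/W.
T_interface = T_in − Q'·ΣR_partial = 470 °C − (319.6)(0.6443) = 264 °C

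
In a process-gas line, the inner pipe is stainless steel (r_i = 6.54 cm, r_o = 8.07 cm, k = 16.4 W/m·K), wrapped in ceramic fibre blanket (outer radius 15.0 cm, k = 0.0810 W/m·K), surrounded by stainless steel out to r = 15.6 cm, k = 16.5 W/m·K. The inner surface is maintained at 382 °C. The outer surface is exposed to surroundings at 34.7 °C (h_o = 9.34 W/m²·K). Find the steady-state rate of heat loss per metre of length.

Q' = 261 W/m

Treat each layer as a resistance in series:
  R'_stainless steel = ln(0.0807/0.0654)/(2πk) = 0.2102/(2π·16.4) = 0.002040 m·K/W
  R'_ceramic fibre blanket = ln(0.150/0.0807)/(2πk) = 0.6199/(2π·0.0810) = 1.218 m·K/W
  R'_stainless steel = ln(0.156/0.150)/(2πk) = 0.03922/(2π·16.5) = 3.783×10^-4 m·K/W
  R'_conv,out = 1/(2πr h) = 1/(2π·0.156·9.34) = 0.1092 m·K/W
ΣR = 0.002040 + 1.218 + 3.783×10^-4 + 0.1092 = 1.330 m·K/W
Q' = ΔT/ΣR = (382 °C − 34.7 °C)/1.330 = 261 W/m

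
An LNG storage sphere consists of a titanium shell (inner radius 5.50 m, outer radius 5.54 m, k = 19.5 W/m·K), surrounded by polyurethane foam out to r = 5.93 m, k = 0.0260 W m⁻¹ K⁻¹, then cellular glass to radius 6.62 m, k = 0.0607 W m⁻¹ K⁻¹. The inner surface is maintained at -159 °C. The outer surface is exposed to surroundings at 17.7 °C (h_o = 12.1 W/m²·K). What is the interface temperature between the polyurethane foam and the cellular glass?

T = -51.1 °C

Treat each layer as a resistance in series:
  R_titanium = (1/5.50 − 1/5.54)/(4πk) = 0.001313/(4π·19.5) = 5.357×10^-6 K/W
  R_polyurethane foam = (1/5.54 − 1/5.93)/(4πk) = 0.01187/(4π·0.0260) = 0.03633 K/W
  R_cellular glass = (1/5.93 − 1/6.62)/(4πk) = 0.01758/(4π·0.0607) = 0.02304 K/W
  R_conv,out = 1/(4πr²h) = 1/(4π·6.62²·12.1) = 1.501×10^-4 K/W
ΣR = 5.357×10^-6 + 0.03633 + 0.02304 + 1.501×10^-4 = 0.05953 K/W
Q = ΔT/ΣR = (-159 °C − 17.7 °C)/0.05953 = -2968 W
From the inner boundary to the polyurethane foam/cellular glass interface, ΣR_partial = 0.03634 K/W.
T_interface = T_in − Q·ΣR_partial = -159 °C − (-2968)(0.03634) = -51.1 °C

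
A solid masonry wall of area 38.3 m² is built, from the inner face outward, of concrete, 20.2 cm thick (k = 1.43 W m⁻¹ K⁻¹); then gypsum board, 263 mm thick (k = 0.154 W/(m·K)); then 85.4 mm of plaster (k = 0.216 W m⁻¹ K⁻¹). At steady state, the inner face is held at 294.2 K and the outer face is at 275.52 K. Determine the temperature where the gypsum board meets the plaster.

T = 278.81 K

Treat each layer as a resistance in series:
  R_concrete = L/(kA) = 0.202/(1.43·38.3) = 0.003688 K/W
  R_gypsum board = L/(kA) = 0.263/(0.154·38.3) = 0.04459 K/W
  R_plaster = L/(kA) = 0.0854/(0.216·38.3) = 0.01032 K/W
ΣR = 0.003688 + 0.04459 + 0.01032 = 0.05860 K/W
Q = ΔT/ΣR = (294.2 K − 275.52 K)/0.05860 = 318.8 W
From the inner boundary to the gypsum board/plaster interface, ΣR_partial = 0.04828 K/W.
T_interface = T_in − Q·ΣR_partial = 294.2 K − (318.8)(0.04828) = 278.81 K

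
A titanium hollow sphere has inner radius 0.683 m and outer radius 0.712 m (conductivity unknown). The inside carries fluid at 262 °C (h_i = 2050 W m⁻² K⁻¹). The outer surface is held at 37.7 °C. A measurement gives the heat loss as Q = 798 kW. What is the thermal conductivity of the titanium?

k = 24.0 W/m·K

ΣR = ΔT/Q = |262 − 37.7|/7.98×10^5 = 2.811×10^-4 K/W
Known resistances:
  R_conv,in = 1/(4πr²h) = 1/(4π·0.683²·2050) = 8.321×10^-5 K/W
R_titanium = ΣR − ΣR_known = 2.811×10^-4 − 8.321×10^-5 = 1.979×10^-4 K/W
(1/r₁−1/r₂)/(4πk) = 1.979×10^-4 ⇒ k = 0.05963/(4π·1.979×10^-4) = 24.0 W/m·K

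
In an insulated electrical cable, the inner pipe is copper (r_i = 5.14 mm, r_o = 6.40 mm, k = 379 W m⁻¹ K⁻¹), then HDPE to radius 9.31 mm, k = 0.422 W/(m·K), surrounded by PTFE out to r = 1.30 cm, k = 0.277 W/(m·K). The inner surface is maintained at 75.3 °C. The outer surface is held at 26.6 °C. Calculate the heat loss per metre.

Series thermal resistances, inner to outer:
  R'_copper = ln(0.00640/0.00514)/(2πk) = 0.2192/(2π·379) = 9.207×10^-5 m·K/W
  R'_HDPE = ln(0.00931/0.00640)/(2πk) = 0.3748/(2π·0.422) = 0.1414 m·K/W
  R'_PTFE = ln(0.0130/0.00931)/(2πk) = 0.3339/(2π·0.277) = 0.1918 m·K/W
ΣR = 9.207×10^-5 + 0.1414 + 0.1918 = 0.3333 m·K/W
Q' = ΔT/ΣR = (75.3 °C − 26.6 °C)/0.3333 = 146 W/m

Q' = 146 W/m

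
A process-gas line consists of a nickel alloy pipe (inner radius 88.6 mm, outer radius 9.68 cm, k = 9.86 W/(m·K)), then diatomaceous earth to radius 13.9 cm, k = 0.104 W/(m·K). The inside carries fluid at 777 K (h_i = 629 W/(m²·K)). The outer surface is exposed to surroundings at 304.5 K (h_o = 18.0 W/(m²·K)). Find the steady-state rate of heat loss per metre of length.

Resistance network (inner→outer):
  R'_conv,in = 1/(2πr h) = 1/(2π·0.0886·629) = 0.002856 m·K/W
  R'_nickel alloy = ln(0.0968/0.0886)/(2πk) = 0.08852/(2π·9.86) = 0.001429 m·K/W
  R'_diatomaceous earth = ln(0.139/0.0968)/(2πk) = 0.3618/(2π·0.104) = 0.5537 m·K/W
  R'_conv,out = 1/(2πr h) = 1/(2π·0.139·18.0) = 0.06361 m·K/W
ΣR = 0.002856 + 0.001429 + 0.5537 + 0.06361 = 0.6216 m·K/W
Q' = ΔT/ΣR = (777 K − 304.5 K)/0.6216 = 760 W/m

Q' = 760 W/m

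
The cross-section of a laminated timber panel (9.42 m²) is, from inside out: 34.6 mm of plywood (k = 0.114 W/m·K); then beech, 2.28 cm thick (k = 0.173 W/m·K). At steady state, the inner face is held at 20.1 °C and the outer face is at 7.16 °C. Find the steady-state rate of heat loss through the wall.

Q = 280 W

Treat each layer as a resistance in series:
  R_plywood = L/(kA) = 0.0346/(0.114·9.42) = 0.03222 K/W
  R_beech = L/(kA) = 0.0228/(0.173·9.42) = 0.01399 K/W
ΣR = 0.03222 + 0.01399 = 0.04621 K/W
Q = ΔT/ΣR = (20.1 °C − 7.16 °C)/0.04621 = 280 W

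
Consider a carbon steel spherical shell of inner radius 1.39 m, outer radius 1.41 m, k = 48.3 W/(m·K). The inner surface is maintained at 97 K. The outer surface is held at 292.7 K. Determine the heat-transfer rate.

Q = 11600 kW

Q = 4πk·ΔT/(1/r₁ − 1/r₂) = 4π × 48.3 × 195.7 / (1/1.39 − 1/1.41) = 1.16×10^7 W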